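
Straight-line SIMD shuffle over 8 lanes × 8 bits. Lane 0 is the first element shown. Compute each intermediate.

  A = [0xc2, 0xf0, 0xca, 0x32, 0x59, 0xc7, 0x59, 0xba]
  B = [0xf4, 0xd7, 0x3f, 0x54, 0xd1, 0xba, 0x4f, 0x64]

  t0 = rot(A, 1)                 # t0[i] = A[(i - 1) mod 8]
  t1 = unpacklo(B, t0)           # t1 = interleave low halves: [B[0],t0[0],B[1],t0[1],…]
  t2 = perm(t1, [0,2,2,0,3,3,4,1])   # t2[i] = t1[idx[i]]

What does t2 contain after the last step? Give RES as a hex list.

RES = [ 0xf4  0xd7  0xd7  0xf4  0xc2  0xc2  0x3f  0xba ]

  t0: ba c2 f0 ca 32 59 c7 59
  t1: f4 ba d7 c2 3f f0 54 ca
  t2: f4 d7 d7 f4 c2 c2 3f ba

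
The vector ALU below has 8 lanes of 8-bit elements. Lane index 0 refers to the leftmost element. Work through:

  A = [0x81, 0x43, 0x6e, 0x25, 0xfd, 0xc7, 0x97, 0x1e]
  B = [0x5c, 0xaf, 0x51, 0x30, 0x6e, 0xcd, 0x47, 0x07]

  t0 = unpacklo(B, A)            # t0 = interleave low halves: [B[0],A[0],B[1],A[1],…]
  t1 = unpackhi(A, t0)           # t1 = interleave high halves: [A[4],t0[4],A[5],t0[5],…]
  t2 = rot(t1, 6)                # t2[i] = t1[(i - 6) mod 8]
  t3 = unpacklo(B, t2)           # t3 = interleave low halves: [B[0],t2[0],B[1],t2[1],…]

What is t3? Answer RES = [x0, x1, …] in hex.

RES = [0x5c, 0xc7, 0xaf, 0x6e, 0x51, 0x97, 0x30, 0x30]

t0 = [0x5c, 0x81, 0xaf, 0x43, 0x51, 0x6e, 0x30, 0x25]
t1 = [0xfd, 0x51, 0xc7, 0x6e, 0x97, 0x30, 0x1e, 0x25]
t2 = [0xc7, 0x6e, 0x97, 0x30, 0x1e, 0x25, 0xfd, 0x51]
t3 = [0x5c, 0xc7, 0xaf, 0x6e, 0x51, 0x97, 0x30, 0x30]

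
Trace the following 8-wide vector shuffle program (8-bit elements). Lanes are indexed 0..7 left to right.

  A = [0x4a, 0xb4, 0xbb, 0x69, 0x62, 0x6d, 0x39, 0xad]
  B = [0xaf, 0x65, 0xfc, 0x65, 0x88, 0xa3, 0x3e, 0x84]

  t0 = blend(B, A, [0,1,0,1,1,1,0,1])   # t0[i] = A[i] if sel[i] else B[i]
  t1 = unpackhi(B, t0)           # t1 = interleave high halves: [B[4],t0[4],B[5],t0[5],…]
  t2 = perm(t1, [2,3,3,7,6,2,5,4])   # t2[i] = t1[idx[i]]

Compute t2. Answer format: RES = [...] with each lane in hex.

RES = [ 0xa3  0x6d  0x6d  0xad  0x84  0xa3  0x3e  0x3e ]

→ t0 |af|b4|fc|69|62|6d|3e|ad|
→ t1 |88|62|a3|6d|3e|3e|84|ad|
→ t2 |a3|6d|6d|ad|84|a3|3e|3e|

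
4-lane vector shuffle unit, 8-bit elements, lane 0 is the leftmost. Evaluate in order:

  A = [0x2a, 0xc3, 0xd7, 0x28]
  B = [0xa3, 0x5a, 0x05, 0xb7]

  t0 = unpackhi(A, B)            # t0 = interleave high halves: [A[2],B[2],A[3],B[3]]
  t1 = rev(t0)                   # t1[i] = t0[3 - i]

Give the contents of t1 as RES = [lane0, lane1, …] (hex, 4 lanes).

→ t0 |d7|05|28|b7|
→ t1 |b7|28|05|d7|

RES = [0xb7, 0x28, 0x05, 0xd7]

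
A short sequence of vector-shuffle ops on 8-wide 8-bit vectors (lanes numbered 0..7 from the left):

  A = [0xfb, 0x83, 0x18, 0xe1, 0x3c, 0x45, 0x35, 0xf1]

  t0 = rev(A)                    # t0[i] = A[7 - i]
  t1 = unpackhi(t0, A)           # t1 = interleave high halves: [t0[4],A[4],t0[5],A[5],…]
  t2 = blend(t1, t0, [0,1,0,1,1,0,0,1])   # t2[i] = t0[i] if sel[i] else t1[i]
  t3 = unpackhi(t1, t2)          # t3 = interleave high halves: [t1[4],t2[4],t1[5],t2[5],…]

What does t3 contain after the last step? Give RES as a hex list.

  t0: f1 35 45 3c e1 18 83 fb
  t1: e1 3c 18 45 83 35 fb f1
  t2: e1 35 18 3c e1 35 fb fb
  t3: 83 e1 35 35 fb fb f1 fb

RES = [ 0x83  0xe1  0x35  0x35  0xfb  0xfb  0xf1  0xfb ]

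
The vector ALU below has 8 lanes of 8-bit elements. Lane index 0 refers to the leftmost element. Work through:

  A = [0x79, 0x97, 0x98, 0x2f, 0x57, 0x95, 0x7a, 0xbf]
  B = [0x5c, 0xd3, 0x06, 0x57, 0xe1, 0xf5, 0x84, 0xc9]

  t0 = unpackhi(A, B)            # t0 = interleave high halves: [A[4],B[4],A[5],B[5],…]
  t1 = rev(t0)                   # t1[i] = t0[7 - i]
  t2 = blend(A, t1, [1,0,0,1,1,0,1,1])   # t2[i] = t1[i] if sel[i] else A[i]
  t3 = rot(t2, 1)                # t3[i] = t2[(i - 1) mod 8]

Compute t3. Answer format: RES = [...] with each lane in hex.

→ t0 |57|e1|95|f5|7a|84|bf|c9|
→ t1 |c9|bf|84|7a|f5|95|e1|57|
→ t2 |c9|97|98|7a|f5|95|e1|57|
→ t3 |57|c9|97|98|7a|f5|95|e1|

RES = [0x57, 0xc9, 0x97, 0x98, 0x7a, 0xf5, 0x95, 0xe1]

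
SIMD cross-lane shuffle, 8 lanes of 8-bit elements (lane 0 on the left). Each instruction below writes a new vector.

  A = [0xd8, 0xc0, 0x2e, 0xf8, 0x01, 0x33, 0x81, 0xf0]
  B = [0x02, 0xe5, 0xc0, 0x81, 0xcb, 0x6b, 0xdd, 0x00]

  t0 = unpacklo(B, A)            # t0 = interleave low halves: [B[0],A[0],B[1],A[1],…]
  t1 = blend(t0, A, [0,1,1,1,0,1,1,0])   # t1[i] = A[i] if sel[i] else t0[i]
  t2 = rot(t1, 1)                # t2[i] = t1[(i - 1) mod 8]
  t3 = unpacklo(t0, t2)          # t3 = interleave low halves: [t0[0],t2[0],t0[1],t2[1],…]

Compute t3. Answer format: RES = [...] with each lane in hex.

RES = [ 0x02  0xf8  0xd8  0x02  0xe5  0xc0  0xc0  0x2e ]

t0 = [0x02, 0xd8, 0xe5, 0xc0, 0xc0, 0x2e, 0x81, 0xf8]
t1 = [0x02, 0xc0, 0x2e, 0xf8, 0xc0, 0x33, 0x81, 0xf8]
t2 = [0xf8, 0x02, 0xc0, 0x2e, 0xf8, 0xc0, 0x33, 0x81]
t3 = [0x02, 0xf8, 0xd8, 0x02, 0xe5, 0xc0, 0xc0, 0x2e]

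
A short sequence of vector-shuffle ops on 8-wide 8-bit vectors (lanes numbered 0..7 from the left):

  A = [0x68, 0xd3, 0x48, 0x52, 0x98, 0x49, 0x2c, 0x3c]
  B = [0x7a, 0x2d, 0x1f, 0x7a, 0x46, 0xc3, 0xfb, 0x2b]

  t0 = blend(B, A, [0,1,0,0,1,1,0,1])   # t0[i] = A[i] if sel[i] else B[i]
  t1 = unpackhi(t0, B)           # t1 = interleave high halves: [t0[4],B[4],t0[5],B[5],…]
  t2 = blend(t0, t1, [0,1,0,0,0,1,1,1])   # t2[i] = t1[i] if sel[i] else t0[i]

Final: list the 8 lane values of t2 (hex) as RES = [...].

t0 = [0x7a, 0xd3, 0x1f, 0x7a, 0x98, 0x49, 0xfb, 0x3c]
t1 = [0x98, 0x46, 0x49, 0xc3, 0xfb, 0xfb, 0x3c, 0x2b]
t2 = [0x7a, 0x46, 0x1f, 0x7a, 0x98, 0xfb, 0x3c, 0x2b]

RES = [ 0x7a  0x46  0x1f  0x7a  0x98  0xfb  0x3c  0x2b ]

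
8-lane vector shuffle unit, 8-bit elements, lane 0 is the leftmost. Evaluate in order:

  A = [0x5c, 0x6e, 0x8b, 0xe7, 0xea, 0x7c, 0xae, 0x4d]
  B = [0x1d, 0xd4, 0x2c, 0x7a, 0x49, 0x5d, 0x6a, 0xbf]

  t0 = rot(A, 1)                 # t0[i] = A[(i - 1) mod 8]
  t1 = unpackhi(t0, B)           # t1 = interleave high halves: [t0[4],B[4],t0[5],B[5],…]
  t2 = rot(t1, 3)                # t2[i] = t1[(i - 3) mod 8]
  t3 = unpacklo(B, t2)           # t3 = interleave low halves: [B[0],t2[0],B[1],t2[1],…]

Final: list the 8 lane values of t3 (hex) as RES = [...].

t0 = [0x4d, 0x5c, 0x6e, 0x8b, 0xe7, 0xea, 0x7c, 0xae]
t1 = [0xe7, 0x49, 0xea, 0x5d, 0x7c, 0x6a, 0xae, 0xbf]
t2 = [0x6a, 0xae, 0xbf, 0xe7, 0x49, 0xea, 0x5d, 0x7c]
t3 = [0x1d, 0x6a, 0xd4, 0xae, 0x2c, 0xbf, 0x7a, 0xe7]

RES = [0x1d, 0x6a, 0xd4, 0xae, 0x2c, 0xbf, 0x7a, 0xe7]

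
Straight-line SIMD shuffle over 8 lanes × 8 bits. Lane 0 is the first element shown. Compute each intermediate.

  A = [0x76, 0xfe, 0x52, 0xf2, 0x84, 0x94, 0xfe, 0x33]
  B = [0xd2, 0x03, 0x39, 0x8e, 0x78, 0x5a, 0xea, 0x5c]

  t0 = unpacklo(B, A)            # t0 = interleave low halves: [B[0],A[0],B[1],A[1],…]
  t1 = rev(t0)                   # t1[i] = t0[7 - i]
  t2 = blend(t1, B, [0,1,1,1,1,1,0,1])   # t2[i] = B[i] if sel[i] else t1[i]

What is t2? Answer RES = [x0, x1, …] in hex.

RES = [0xf2, 0x03, 0x39, 0x8e, 0x78, 0x5a, 0x76, 0x5c]

t0 = [0xd2, 0x76, 0x03, 0xfe, 0x39, 0x52, 0x8e, 0xf2]
t1 = [0xf2, 0x8e, 0x52, 0x39, 0xfe, 0x03, 0x76, 0xd2]
t2 = [0xf2, 0x03, 0x39, 0x8e, 0x78, 0x5a, 0x76, 0x5c]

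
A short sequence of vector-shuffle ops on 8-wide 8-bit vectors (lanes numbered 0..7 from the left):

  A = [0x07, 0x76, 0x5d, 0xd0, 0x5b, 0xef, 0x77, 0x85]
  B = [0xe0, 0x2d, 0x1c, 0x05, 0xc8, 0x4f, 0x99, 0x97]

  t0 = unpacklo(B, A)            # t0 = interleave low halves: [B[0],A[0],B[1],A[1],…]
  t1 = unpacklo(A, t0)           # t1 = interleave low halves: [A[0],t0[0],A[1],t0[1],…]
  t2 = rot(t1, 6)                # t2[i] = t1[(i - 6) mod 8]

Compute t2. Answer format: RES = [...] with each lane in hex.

RES = [ 0x76  0x07  0x5d  0x2d  0xd0  0x76  0x07  0xe0 ]

  t0: e0 07 2d 76 1c 5d 05 d0
  t1: 07 e0 76 07 5d 2d d0 76
  t2: 76 07 5d 2d d0 76 07 e0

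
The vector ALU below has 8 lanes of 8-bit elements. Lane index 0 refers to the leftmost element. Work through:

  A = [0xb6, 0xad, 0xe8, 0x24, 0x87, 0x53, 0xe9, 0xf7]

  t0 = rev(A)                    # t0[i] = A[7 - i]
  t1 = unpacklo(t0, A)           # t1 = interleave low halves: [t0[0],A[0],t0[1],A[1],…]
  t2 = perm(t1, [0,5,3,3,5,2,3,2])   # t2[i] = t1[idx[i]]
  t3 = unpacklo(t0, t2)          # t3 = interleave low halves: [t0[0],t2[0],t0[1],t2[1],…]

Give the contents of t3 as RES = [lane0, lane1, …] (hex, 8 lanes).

→ t0 |f7|e9|53|87|24|e8|ad|b6|
→ t1 |f7|b6|e9|ad|53|e8|87|24|
→ t2 |f7|e8|ad|ad|e8|e9|ad|e9|
→ t3 |f7|f7|e9|e8|53|ad|87|ad|

RES = [ 0xf7  0xf7  0xe9  0xe8  0x53  0xad  0x87  0xad ]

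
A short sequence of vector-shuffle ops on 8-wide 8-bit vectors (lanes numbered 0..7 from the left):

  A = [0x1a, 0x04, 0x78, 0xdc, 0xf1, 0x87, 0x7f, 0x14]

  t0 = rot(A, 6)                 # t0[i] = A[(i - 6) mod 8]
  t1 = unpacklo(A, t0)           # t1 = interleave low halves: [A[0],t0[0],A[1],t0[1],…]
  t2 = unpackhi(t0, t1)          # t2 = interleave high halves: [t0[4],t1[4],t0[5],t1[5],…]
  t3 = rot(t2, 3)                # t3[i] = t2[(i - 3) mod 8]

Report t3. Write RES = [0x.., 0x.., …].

t0 = [0x78, 0xdc, 0xf1, 0x87, 0x7f, 0x14, 0x1a, 0x04]
t1 = [0x1a, 0x78, 0x04, 0xdc, 0x78, 0xf1, 0xdc, 0x87]
t2 = [0x7f, 0x78, 0x14, 0xf1, 0x1a, 0xdc, 0x04, 0x87]
t3 = [0xdc, 0x04, 0x87, 0x7f, 0x78, 0x14, 0xf1, 0x1a]

RES = [ 0xdc  0x04  0x87  0x7f  0x78  0x14  0xf1  0x1a ]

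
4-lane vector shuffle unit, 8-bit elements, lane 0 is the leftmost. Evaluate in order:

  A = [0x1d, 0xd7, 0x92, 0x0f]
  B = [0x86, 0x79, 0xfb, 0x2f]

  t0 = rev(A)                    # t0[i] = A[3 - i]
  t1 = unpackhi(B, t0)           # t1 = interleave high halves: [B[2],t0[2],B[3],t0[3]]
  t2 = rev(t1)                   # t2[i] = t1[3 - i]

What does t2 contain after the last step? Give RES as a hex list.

RES = [ 0x1d  0x2f  0xd7  0xfb ]

→ t0 |0f|92|d7|1d|
→ t1 |fb|d7|2f|1d|
→ t2 |1d|2f|d7|fb|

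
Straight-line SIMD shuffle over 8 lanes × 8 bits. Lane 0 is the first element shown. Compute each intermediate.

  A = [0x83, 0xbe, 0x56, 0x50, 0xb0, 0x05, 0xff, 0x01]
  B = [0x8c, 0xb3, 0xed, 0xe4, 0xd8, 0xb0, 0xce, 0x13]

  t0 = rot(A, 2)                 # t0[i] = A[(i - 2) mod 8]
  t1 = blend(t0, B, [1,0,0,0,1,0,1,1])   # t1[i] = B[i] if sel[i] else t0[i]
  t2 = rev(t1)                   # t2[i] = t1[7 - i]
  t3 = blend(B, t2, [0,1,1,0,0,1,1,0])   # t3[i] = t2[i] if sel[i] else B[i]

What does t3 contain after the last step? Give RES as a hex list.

t0 = [0xff, 0x01, 0x83, 0xbe, 0x56, 0x50, 0xb0, 0x05]
t1 = [0x8c, 0x01, 0x83, 0xbe, 0xd8, 0x50, 0xce, 0x13]
t2 = [0x13, 0xce, 0x50, 0xd8, 0xbe, 0x83, 0x01, 0x8c]
t3 = [0x8c, 0xce, 0x50, 0xe4, 0xd8, 0x83, 0x01, 0x13]

RES = [0x8c, 0xce, 0x50, 0xe4, 0xd8, 0x83, 0x01, 0x13]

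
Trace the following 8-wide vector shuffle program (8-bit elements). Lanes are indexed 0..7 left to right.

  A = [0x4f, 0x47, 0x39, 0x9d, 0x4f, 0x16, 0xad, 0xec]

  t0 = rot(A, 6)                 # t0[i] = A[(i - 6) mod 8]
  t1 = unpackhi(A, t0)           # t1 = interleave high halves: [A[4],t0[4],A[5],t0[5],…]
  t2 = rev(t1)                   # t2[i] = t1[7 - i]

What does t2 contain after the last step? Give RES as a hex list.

  t0: 39 9d 4f 16 ad ec 4f 47
  t1: 4f ad 16 ec ad 4f ec 47
  t2: 47 ec 4f ad ec 16 ad 4f

RES = [0x47, 0xec, 0x4f, 0xad, 0xec, 0x16, 0xad, 0x4f]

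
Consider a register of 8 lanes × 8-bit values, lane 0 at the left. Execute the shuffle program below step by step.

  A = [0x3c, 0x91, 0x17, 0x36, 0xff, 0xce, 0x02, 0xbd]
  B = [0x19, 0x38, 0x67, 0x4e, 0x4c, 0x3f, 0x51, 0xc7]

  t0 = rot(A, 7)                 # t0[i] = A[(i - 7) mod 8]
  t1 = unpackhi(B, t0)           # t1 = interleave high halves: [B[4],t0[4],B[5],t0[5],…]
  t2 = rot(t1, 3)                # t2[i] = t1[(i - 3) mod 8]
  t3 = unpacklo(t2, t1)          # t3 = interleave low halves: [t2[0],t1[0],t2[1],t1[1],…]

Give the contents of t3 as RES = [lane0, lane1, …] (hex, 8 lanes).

RES = [0xbd, 0x4c, 0xc7, 0xce, 0x3c, 0x3f, 0x4c, 0x02]

t0 = [0x91, 0x17, 0x36, 0xff, 0xce, 0x02, 0xbd, 0x3c]
t1 = [0x4c, 0xce, 0x3f, 0x02, 0x51, 0xbd, 0xc7, 0x3c]
t2 = [0xbd, 0xc7, 0x3c, 0x4c, 0xce, 0x3f, 0x02, 0x51]
t3 = [0xbd, 0x4c, 0xc7, 0xce, 0x3c, 0x3f, 0x4c, 0x02]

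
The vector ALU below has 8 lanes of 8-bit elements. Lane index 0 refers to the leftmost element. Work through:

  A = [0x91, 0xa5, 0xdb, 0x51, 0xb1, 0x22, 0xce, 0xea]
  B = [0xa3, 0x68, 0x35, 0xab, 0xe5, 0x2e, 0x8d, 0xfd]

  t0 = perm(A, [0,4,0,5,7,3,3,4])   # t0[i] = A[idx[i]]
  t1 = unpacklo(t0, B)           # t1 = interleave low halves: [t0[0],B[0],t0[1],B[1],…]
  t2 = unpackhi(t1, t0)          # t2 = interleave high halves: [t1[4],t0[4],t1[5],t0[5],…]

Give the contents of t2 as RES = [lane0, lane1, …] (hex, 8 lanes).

RES = [0x91, 0xea, 0x35, 0x51, 0x22, 0x51, 0xab, 0xb1]

t0 = [0x91, 0xb1, 0x91, 0x22, 0xea, 0x51, 0x51, 0xb1]
t1 = [0x91, 0xa3, 0xb1, 0x68, 0x91, 0x35, 0x22, 0xab]
t2 = [0x91, 0xea, 0x35, 0x51, 0x22, 0x51, 0xab, 0xb1]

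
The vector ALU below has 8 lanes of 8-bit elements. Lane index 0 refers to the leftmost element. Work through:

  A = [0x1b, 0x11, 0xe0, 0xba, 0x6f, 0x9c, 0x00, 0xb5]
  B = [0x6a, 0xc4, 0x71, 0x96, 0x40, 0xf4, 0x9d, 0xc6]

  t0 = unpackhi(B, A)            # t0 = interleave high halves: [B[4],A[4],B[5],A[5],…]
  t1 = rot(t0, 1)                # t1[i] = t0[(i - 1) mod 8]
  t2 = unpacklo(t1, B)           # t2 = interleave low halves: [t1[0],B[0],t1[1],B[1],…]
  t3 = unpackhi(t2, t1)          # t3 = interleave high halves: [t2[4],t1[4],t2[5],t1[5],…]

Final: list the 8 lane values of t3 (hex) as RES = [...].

t0 = [0x40, 0x6f, 0xf4, 0x9c, 0x9d, 0x00, 0xc6, 0xb5]
t1 = [0xb5, 0x40, 0x6f, 0xf4, 0x9c, 0x9d, 0x00, 0xc6]
t2 = [0xb5, 0x6a, 0x40, 0xc4, 0x6f, 0x71, 0xf4, 0x96]
t3 = [0x6f, 0x9c, 0x71, 0x9d, 0xf4, 0x00, 0x96, 0xc6]

RES = [ 0x6f  0x9c  0x71  0x9d  0xf4  0x00  0x96  0xc6 ]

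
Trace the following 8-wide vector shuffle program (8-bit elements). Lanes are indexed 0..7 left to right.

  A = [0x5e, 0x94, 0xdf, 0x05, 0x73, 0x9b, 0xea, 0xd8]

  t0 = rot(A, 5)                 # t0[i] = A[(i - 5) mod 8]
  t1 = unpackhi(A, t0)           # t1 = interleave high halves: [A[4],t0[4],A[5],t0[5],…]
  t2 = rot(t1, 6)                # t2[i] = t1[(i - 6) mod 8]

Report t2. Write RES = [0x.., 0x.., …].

RES = [0x9b, 0x5e, 0xea, 0x94, 0xd8, 0xdf, 0x73, 0xd8]

  t0: 05 73 9b ea d8 5e 94 df
  t1: 73 d8 9b 5e ea 94 d8 df
  t2: 9b 5e ea 94 d8 df 73 d8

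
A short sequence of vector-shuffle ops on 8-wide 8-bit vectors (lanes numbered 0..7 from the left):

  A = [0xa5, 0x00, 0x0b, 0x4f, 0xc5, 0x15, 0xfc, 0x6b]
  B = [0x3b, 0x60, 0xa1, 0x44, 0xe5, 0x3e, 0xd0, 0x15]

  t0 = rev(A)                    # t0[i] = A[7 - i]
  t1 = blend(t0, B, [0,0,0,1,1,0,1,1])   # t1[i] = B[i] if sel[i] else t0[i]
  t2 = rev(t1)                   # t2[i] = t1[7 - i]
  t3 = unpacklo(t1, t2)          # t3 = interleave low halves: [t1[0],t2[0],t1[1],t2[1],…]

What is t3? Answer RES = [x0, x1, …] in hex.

RES = [0x6b, 0x15, 0xfc, 0xd0, 0x15, 0x0b, 0x44, 0xe5]

  t0: 6b fc 15 c5 4f 0b 00 a5
  t1: 6b fc 15 44 e5 0b d0 15
  t2: 15 d0 0b e5 44 15 fc 6b
  t3: 6b 15 fc d0 15 0b 44 e5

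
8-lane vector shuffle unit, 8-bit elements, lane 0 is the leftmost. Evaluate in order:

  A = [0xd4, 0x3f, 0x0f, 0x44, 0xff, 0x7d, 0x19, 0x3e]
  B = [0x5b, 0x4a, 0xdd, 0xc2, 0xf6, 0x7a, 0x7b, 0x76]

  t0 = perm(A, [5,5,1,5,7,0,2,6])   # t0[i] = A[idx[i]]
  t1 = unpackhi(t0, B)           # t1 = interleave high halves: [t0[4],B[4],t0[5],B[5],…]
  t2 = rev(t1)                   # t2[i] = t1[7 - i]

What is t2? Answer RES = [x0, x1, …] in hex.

RES = [ 0x76  0x19  0x7b  0x0f  0x7a  0xd4  0xf6  0x3e ]

  t0: 7d 7d 3f 7d 3e d4 0f 19
  t1: 3e f6 d4 7a 0f 7b 19 76
  t2: 76 19 7b 0f 7a d4 f6 3e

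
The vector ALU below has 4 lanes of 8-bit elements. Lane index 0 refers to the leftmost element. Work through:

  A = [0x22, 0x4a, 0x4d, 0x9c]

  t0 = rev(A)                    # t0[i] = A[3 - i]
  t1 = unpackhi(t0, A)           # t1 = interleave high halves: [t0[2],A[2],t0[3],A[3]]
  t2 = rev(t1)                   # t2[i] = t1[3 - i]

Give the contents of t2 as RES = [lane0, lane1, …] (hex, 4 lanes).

t0 = [0x9c, 0x4d, 0x4a, 0x22]
t1 = [0x4a, 0x4d, 0x22, 0x9c]
t2 = [0x9c, 0x22, 0x4d, 0x4a]

RES = [ 0x9c  0x22  0x4d  0x4a ]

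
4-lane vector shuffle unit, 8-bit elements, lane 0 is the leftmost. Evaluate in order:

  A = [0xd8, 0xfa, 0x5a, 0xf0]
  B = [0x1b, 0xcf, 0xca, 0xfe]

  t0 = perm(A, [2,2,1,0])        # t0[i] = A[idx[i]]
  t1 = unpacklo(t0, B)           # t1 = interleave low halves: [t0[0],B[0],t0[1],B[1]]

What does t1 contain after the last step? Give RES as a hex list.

RES = [ 0x5a  0x1b  0x5a  0xcf ]

t0 = [0x5a, 0x5a, 0xfa, 0xd8]
t1 = [0x5a, 0x1b, 0x5a, 0xcf]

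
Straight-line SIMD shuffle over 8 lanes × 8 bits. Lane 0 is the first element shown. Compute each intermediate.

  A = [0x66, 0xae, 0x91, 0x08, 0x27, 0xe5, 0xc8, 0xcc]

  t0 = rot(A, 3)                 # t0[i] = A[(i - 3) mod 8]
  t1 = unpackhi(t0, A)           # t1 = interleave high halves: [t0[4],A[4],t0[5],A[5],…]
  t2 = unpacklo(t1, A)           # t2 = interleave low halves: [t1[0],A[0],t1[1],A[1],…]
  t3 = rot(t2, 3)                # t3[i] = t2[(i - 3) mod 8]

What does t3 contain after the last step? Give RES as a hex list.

RES = [ 0x91  0xe5  0x08  0xae  0x66  0x27  0xae  0x91 ]

  t0: e5 c8 cc 66 ae 91 08 27
  t1: ae 27 91 e5 08 c8 27 cc
  t2: ae 66 27 ae 91 91 e5 08
  t3: 91 e5 08 ae 66 27 ae 91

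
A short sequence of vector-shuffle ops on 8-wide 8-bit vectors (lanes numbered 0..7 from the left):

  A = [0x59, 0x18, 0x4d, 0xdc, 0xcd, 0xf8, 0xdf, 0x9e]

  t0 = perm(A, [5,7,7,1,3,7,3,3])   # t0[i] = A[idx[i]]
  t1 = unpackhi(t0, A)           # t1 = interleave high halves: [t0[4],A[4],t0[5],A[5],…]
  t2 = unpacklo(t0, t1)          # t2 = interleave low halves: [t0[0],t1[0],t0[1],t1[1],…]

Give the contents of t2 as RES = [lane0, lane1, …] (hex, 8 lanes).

RES = [0xf8, 0xdc, 0x9e, 0xcd, 0x9e, 0x9e, 0x18, 0xf8]

  t0: f8 9e 9e 18 dc 9e dc dc
  t1: dc cd 9e f8 dc df dc 9e
  t2: f8 dc 9e cd 9e 9e 18 f8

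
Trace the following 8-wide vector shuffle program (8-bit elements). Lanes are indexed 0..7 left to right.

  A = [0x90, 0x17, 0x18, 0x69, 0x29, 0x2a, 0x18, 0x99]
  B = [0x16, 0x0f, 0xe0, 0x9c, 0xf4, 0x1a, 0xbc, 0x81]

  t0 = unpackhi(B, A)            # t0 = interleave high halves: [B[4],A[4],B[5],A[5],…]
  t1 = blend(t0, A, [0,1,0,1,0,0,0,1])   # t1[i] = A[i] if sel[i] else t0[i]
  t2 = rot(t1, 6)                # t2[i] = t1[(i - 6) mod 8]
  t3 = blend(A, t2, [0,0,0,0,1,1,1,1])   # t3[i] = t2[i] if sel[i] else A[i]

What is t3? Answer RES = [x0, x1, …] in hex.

t0 = [0xf4, 0x29, 0x1a, 0x2a, 0xbc, 0x18, 0x81, 0x99]
t1 = [0xf4, 0x17, 0x1a, 0x69, 0xbc, 0x18, 0x81, 0x99]
t2 = [0x1a, 0x69, 0xbc, 0x18, 0x81, 0x99, 0xf4, 0x17]
t3 = [0x90, 0x17, 0x18, 0x69, 0x81, 0x99, 0xf4, 0x17]

RES = [0x90, 0x17, 0x18, 0x69, 0x81, 0x99, 0xf4, 0x17]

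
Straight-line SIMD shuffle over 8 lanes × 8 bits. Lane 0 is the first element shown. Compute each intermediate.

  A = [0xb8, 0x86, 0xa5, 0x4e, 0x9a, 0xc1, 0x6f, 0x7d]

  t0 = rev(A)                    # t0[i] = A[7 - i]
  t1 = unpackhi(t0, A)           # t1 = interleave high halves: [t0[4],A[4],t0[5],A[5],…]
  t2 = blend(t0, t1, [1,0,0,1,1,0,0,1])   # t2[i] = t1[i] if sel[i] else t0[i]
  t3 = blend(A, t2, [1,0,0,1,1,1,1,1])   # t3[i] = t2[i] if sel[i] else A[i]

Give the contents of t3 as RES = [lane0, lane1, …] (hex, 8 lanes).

  t0: 7d 6f c1 9a 4e a5 86 b8
  t1: 4e 9a a5 c1 86 6f b8 7d
  t2: 4e 6f c1 c1 86 a5 86 7d
  t3: 4e 86 a5 c1 86 a5 86 7d

RES = [0x4e, 0x86, 0xa5, 0xc1, 0x86, 0xa5, 0x86, 0x7d]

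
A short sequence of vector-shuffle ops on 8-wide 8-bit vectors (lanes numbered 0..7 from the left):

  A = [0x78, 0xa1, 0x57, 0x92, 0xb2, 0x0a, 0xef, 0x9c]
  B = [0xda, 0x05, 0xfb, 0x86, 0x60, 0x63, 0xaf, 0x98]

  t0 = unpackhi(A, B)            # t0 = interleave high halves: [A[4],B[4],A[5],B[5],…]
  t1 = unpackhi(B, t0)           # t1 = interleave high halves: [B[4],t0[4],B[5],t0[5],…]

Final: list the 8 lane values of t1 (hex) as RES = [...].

→ t0 |b2|60|0a|63|ef|af|9c|98|
→ t1 |60|ef|63|af|af|9c|98|98|

RES = [0x60, 0xef, 0x63, 0xaf, 0xaf, 0x9c, 0x98, 0x98]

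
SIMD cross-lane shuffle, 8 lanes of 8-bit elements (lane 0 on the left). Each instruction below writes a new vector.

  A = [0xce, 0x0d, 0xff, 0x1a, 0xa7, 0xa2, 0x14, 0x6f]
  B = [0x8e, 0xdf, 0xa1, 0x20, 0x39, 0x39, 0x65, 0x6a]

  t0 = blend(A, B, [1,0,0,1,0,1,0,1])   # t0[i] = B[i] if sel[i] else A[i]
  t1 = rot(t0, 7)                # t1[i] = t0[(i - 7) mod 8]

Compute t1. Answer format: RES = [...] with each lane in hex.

→ t0 |8e|0d|ff|20|a7|39|14|6a|
→ t1 |0d|ff|20|a7|39|14|6a|8e|

RES = [0x0d, 0xff, 0x20, 0xa7, 0x39, 0x14, 0x6a, 0x8e]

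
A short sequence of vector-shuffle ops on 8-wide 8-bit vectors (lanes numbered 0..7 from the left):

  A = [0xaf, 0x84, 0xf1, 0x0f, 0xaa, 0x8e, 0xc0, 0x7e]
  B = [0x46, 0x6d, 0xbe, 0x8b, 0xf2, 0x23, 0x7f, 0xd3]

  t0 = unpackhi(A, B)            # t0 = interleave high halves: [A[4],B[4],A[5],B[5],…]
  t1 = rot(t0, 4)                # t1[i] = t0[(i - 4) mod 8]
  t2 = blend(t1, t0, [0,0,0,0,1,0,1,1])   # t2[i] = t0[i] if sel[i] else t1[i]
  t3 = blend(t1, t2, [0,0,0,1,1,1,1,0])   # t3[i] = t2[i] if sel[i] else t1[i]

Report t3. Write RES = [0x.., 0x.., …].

RES = [ 0xc0  0x7f  0x7e  0xd3  0xc0  0xf2  0x7e  0x23 ]

  t0: aa f2 8e 23 c0 7f 7e d3
  t1: c0 7f 7e d3 aa f2 8e 23
  t2: c0 7f 7e d3 c0 f2 7e d3
  t3: c0 7f 7e d3 c0 f2 7e 23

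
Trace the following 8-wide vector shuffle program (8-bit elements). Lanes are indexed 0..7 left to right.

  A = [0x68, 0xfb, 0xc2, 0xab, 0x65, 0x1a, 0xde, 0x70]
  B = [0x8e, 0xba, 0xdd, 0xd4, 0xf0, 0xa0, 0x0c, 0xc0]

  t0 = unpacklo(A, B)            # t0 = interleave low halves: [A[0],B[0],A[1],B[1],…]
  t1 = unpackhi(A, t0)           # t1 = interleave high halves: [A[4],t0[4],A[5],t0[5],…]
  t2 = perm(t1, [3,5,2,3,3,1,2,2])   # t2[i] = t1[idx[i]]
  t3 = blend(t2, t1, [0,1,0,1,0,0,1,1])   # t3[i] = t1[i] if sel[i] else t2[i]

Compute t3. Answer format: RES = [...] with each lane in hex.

→ t0 |68|8e|fb|ba|c2|dd|ab|d4|
→ t1 |65|c2|1a|dd|de|ab|70|d4|
→ t2 |dd|ab|1a|dd|dd|c2|1a|1a|
→ t3 |dd|c2|1a|dd|dd|c2|70|d4|

RES = [ 0xdd  0xc2  0x1a  0xdd  0xdd  0xc2  0x70  0xd4 ]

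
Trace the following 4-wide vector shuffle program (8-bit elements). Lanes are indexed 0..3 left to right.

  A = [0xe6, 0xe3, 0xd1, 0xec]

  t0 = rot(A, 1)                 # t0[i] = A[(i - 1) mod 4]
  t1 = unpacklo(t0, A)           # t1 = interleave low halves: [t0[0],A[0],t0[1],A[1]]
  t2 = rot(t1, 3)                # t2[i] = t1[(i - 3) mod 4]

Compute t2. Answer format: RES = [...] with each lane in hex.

RES = [ 0xe6  0xe6  0xe3  0xec ]

  t0: ec e6 e3 d1
  t1: ec e6 e6 e3
  t2: e6 e6 e3 ec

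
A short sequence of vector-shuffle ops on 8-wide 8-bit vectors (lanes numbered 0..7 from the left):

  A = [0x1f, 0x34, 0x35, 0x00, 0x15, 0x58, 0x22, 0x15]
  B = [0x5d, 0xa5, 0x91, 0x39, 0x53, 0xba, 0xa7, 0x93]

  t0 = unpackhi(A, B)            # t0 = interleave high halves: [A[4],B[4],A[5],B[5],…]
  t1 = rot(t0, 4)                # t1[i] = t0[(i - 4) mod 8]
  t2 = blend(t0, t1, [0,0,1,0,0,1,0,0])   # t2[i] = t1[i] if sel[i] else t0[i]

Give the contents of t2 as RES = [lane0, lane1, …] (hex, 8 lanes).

  t0: 15 53 58 ba 22 a7 15 93
  t1: 22 a7 15 93 15 53 58 ba
  t2: 15 53 15 ba 22 53 15 93

RES = [0x15, 0x53, 0x15, 0xba, 0x22, 0x53, 0x15, 0x93]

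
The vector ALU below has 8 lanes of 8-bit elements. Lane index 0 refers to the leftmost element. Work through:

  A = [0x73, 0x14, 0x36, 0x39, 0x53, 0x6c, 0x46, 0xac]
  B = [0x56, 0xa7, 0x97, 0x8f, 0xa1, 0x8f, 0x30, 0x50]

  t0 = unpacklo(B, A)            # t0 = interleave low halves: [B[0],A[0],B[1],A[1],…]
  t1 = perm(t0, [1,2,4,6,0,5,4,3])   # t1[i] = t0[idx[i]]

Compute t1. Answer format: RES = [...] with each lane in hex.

→ t0 |56|73|a7|14|97|36|8f|39|
→ t1 |73|a7|97|8f|56|36|97|14|

RES = [0x73, 0xa7, 0x97, 0x8f, 0x56, 0x36, 0x97, 0x14]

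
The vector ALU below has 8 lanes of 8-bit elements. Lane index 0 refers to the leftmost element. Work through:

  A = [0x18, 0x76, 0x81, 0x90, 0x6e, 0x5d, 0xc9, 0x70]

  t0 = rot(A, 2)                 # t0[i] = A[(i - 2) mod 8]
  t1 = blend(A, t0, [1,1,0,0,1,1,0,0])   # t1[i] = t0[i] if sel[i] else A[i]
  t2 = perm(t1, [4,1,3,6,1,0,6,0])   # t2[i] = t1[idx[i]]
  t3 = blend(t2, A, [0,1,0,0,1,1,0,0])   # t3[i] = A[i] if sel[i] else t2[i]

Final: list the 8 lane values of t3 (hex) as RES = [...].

  t0: c9 70 18 76 81 90 6e 5d
  t1: c9 70 81 90 81 90 c9 70
  t2: 81 70 90 c9 70 c9 c9 c9
  t3: 81 76 90 c9 6e 5d c9 c9

RES = [ 0x81  0x76  0x90  0xc9  0x6e  0x5d  0xc9  0xc9 ]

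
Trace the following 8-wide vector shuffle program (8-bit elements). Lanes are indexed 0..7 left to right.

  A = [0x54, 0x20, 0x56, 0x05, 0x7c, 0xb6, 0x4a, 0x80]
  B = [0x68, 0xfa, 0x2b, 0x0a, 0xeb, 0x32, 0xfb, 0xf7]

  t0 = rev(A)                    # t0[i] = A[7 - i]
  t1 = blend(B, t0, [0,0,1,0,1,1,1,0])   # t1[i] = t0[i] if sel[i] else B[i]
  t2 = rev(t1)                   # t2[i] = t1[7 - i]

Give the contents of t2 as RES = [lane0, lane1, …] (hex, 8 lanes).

RES = [ 0xf7  0x20  0x56  0x05  0x0a  0xb6  0xfa  0x68 ]

→ t0 |80|4a|b6|7c|05|56|20|54|
→ t1 |68|fa|b6|0a|05|56|20|f7|
→ t2 |f7|20|56|05|0a|b6|fa|68|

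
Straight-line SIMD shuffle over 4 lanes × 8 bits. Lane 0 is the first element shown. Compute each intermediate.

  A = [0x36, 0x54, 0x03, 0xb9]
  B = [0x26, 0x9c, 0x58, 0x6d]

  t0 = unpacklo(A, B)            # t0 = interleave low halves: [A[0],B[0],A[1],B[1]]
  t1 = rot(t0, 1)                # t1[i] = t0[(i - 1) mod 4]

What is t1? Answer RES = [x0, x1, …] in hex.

RES = [ 0x9c  0x36  0x26  0x54 ]

  t0: 36 26 54 9c
  t1: 9c 36 26 54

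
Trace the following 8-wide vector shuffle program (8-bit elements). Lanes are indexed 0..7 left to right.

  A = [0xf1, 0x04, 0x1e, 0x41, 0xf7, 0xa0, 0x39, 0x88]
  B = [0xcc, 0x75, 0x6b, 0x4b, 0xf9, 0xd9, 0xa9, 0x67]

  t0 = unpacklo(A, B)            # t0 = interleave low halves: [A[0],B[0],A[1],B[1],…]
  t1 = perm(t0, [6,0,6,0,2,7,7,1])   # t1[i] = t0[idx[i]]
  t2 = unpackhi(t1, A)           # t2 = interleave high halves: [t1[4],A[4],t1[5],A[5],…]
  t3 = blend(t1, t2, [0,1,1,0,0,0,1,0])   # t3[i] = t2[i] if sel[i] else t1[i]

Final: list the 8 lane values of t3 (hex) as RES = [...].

RES = [0x41, 0xf7, 0x4b, 0xf1, 0x04, 0x4b, 0xcc, 0xcc]

→ t0 |f1|cc|04|75|1e|6b|41|4b|
→ t1 |41|f1|41|f1|04|4b|4b|cc|
→ t2 |04|f7|4b|a0|4b|39|cc|88|
→ t3 |41|f7|4b|f1|04|4b|cc|cc|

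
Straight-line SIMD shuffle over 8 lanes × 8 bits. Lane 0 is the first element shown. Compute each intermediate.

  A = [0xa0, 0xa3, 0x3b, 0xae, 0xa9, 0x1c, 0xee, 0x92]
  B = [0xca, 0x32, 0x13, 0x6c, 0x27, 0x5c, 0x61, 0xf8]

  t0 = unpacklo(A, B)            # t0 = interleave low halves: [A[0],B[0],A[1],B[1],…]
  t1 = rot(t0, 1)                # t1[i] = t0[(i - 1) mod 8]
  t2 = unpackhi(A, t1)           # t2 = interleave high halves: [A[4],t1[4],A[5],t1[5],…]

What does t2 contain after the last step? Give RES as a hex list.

RES = [ 0xa9  0x32  0x1c  0x3b  0xee  0x13  0x92  0xae ]

t0 = [0xa0, 0xca, 0xa3, 0x32, 0x3b, 0x13, 0xae, 0x6c]
t1 = [0x6c, 0xa0, 0xca, 0xa3, 0x32, 0x3b, 0x13, 0xae]
t2 = [0xa9, 0x32, 0x1c, 0x3b, 0xee, 0x13, 0x92, 0xae]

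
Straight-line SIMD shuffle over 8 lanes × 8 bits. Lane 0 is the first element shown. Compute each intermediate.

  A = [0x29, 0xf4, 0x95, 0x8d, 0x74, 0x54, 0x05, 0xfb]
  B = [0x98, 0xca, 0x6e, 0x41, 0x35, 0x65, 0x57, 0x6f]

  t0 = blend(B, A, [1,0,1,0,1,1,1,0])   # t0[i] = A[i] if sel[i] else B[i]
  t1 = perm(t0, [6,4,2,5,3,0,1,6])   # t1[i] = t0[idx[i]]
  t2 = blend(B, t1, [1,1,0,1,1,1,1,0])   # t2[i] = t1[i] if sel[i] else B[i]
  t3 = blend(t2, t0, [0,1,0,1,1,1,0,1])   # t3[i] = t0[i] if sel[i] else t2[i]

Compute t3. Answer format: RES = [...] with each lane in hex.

t0 = [0x29, 0xca, 0x95, 0x41, 0x74, 0x54, 0x05, 0x6f]
t1 = [0x05, 0x74, 0x95, 0x54, 0x41, 0x29, 0xca, 0x05]
t2 = [0x05, 0x74, 0x6e, 0x54, 0x41, 0x29, 0xca, 0x6f]
t3 = [0x05, 0xca, 0x6e, 0x41, 0x74, 0x54, 0xca, 0x6f]

RES = [ 0x05  0xca  0x6e  0x41  0x74  0x54  0xca  0x6f ]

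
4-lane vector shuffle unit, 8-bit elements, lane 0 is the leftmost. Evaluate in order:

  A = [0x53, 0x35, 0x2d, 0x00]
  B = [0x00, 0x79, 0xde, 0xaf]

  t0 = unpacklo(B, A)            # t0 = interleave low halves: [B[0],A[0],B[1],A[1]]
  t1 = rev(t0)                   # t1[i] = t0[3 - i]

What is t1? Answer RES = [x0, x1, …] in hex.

t0 = [0x00, 0x53, 0x79, 0x35]
t1 = [0x35, 0x79, 0x53, 0x00]

RES = [ 0x35  0x79  0x53  0x00 ]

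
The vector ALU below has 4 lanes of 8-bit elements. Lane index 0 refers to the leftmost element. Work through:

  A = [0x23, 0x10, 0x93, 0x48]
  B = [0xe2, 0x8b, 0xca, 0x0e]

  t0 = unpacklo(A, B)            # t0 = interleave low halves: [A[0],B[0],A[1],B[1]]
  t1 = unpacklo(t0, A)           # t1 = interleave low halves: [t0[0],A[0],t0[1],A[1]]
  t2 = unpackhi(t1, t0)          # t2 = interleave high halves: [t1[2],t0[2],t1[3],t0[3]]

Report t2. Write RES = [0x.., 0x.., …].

  t0: 23 e2 10 8b
  t1: 23 23 e2 10
  t2: e2 10 10 8b

RES = [0xe2, 0x10, 0x10, 0x8b]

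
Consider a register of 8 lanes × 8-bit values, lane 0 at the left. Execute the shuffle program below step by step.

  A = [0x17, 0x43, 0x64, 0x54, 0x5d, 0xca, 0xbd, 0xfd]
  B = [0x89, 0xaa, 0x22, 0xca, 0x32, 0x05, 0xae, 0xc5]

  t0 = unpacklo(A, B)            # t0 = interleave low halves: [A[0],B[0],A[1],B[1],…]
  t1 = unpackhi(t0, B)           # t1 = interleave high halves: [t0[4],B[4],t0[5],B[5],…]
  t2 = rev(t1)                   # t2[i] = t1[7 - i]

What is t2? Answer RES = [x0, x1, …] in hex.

RES = [0xc5, 0xca, 0xae, 0x54, 0x05, 0x22, 0x32, 0x64]

  t0: 17 89 43 aa 64 22 54 ca
  t1: 64 32 22 05 54 ae ca c5
  t2: c5 ca ae 54 05 22 32 64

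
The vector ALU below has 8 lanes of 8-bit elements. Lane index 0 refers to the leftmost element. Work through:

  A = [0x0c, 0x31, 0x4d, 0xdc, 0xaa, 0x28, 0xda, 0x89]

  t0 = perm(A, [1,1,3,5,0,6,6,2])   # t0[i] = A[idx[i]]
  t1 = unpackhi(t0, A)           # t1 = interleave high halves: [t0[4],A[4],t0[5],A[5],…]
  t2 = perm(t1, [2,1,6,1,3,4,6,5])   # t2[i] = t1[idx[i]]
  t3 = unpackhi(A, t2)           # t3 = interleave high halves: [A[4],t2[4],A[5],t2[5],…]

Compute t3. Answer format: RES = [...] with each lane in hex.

RES = [0xaa, 0x28, 0x28, 0xda, 0xda, 0x4d, 0x89, 0xda]

→ t0 |31|31|dc|28|0c|da|da|4d|
→ t1 |0c|aa|da|28|da|da|4d|89|
→ t2 |da|aa|4d|aa|28|da|4d|da|
→ t3 |aa|28|28|da|da|4d|89|da|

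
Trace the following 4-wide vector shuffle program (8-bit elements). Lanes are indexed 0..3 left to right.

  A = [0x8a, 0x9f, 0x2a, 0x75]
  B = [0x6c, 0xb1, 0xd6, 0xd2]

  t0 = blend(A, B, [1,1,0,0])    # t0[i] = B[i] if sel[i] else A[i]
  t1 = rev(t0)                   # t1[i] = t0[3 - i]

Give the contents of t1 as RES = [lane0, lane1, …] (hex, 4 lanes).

RES = [ 0x75  0x2a  0xb1  0x6c ]

→ t0 |6c|b1|2a|75|
→ t1 |75|2a|b1|6c|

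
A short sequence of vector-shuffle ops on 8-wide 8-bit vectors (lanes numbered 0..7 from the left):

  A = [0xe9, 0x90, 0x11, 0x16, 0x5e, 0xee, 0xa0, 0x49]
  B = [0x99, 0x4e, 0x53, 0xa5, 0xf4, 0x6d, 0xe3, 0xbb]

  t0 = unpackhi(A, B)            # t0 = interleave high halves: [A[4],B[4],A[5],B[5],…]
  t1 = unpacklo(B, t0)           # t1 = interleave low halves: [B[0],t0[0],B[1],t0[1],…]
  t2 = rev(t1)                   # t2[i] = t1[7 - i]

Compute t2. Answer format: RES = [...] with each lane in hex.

RES = [0x6d, 0xa5, 0xee, 0x53, 0xf4, 0x4e, 0x5e, 0x99]

→ t0 |5e|f4|ee|6d|a0|e3|49|bb|
→ t1 |99|5e|4e|f4|53|ee|a5|6d|
→ t2 |6d|a5|ee|53|f4|4e|5e|99|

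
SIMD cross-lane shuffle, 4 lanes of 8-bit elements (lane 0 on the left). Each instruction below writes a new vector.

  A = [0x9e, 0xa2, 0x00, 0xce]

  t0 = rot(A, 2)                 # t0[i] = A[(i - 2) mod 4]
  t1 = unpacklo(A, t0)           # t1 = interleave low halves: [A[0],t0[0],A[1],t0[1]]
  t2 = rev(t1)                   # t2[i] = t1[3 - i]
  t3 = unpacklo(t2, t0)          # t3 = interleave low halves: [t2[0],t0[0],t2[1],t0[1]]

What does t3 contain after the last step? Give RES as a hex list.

RES = [0xce, 0x00, 0xa2, 0xce]

t0 = [0x00, 0xce, 0x9e, 0xa2]
t1 = [0x9e, 0x00, 0xa2, 0xce]
t2 = [0xce, 0xa2, 0x00, 0x9e]
t3 = [0xce, 0x00, 0xa2, 0xce]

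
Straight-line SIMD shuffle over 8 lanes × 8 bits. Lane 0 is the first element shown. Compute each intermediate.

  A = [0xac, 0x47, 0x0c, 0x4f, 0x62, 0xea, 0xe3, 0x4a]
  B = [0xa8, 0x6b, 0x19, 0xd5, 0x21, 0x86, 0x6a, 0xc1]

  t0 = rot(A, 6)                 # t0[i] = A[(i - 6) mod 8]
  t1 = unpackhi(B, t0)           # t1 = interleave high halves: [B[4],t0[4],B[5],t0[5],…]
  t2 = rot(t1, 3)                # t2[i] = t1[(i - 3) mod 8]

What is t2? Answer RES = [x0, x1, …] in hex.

t0 = [0x0c, 0x4f, 0x62, 0xea, 0xe3, 0x4a, 0xac, 0x47]
t1 = [0x21, 0xe3, 0x86, 0x4a, 0x6a, 0xac, 0xc1, 0x47]
t2 = [0xac, 0xc1, 0x47, 0x21, 0xe3, 0x86, 0x4a, 0x6a]

RES = [ 0xac  0xc1  0x47  0x21  0xe3  0x86  0x4a  0x6a ]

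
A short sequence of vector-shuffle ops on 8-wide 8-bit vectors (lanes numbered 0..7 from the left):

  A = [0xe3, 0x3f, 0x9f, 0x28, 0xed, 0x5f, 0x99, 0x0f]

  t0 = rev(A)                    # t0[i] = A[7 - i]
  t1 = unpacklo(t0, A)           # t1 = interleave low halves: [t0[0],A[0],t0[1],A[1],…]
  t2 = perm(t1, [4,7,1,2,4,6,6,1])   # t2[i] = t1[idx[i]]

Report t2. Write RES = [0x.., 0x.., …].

RES = [0x5f, 0x28, 0xe3, 0x99, 0x5f, 0xed, 0xed, 0xe3]

  t0: 0f 99 5f ed 28 9f 3f e3
  t1: 0f e3 99 3f 5f 9f ed 28
  t2: 5f 28 e3 99 5f ed ed e3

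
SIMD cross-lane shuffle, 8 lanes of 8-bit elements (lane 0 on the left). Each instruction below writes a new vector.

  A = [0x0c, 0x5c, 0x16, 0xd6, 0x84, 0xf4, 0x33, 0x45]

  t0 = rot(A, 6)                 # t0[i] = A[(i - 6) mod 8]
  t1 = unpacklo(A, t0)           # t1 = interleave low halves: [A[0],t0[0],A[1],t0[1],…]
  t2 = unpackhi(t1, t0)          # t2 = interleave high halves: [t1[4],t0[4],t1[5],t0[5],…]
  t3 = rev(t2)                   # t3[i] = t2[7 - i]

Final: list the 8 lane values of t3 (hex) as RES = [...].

t0 = [0x16, 0xd6, 0x84, 0xf4, 0x33, 0x45, 0x0c, 0x5c]
t1 = [0x0c, 0x16, 0x5c, 0xd6, 0x16, 0x84, 0xd6, 0xf4]
t2 = [0x16, 0x33, 0x84, 0x45, 0xd6, 0x0c, 0xf4, 0x5c]
t3 = [0x5c, 0xf4, 0x0c, 0xd6, 0x45, 0x84, 0x33, 0x16]

RES = [0x5c, 0xf4, 0x0c, 0xd6, 0x45, 0x84, 0x33, 0x16]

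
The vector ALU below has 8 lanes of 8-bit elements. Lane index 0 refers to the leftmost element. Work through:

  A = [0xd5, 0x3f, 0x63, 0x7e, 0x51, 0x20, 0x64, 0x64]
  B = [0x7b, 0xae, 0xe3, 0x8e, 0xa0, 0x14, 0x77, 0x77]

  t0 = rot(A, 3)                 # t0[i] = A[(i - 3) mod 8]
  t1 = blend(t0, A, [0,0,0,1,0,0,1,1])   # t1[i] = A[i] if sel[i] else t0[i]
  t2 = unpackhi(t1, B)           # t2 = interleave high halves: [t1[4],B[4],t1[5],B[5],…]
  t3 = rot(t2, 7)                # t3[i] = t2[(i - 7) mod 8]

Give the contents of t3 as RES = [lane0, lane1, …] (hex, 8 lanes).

t0 = [0x20, 0x64, 0x64, 0xd5, 0x3f, 0x63, 0x7e, 0x51]
t1 = [0x20, 0x64, 0x64, 0x7e, 0x3f, 0x63, 0x64, 0x64]
t2 = [0x3f, 0xa0, 0x63, 0x14, 0x64, 0x77, 0x64, 0x77]
t3 = [0xa0, 0x63, 0x14, 0x64, 0x77, 0x64, 0x77, 0x3f]

RES = [0xa0, 0x63, 0x14, 0x64, 0x77, 0x64, 0x77, 0x3f]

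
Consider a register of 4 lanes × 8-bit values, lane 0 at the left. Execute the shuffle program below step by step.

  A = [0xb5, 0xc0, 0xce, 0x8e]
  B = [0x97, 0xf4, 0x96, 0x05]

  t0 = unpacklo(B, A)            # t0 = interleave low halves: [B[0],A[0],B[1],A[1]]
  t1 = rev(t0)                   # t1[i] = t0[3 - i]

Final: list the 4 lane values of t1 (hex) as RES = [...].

  t0: 97 b5 f4 c0
  t1: c0 f4 b5 97

RES = [ 0xc0  0xf4  0xb5  0x97 ]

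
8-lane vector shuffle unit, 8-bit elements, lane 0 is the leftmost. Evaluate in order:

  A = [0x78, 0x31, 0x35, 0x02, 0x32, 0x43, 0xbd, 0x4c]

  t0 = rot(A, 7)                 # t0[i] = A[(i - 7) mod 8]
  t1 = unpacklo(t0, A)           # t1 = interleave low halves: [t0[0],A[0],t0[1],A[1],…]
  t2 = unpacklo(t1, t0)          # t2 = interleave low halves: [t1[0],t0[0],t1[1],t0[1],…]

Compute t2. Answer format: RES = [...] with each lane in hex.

RES = [0x31, 0x31, 0x78, 0x35, 0x35, 0x02, 0x31, 0x32]

t0 = [0x31, 0x35, 0x02, 0x32, 0x43, 0xbd, 0x4c, 0x78]
t1 = [0x31, 0x78, 0x35, 0x31, 0x02, 0x35, 0x32, 0x02]
t2 = [0x31, 0x31, 0x78, 0x35, 0x35, 0x02, 0x31, 0x32]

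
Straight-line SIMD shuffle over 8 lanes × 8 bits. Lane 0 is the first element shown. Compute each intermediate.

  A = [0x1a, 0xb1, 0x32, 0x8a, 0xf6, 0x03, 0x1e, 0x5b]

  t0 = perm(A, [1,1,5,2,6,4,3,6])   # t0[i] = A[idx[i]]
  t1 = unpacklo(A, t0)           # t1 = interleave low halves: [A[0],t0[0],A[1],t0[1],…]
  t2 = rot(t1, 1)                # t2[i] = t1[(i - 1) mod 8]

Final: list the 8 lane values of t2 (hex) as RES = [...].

  t0: b1 b1 03 32 1e f6 8a 1e
  t1: 1a b1 b1 b1 32 03 8a 32
  t2: 32 1a b1 b1 b1 32 03 8a

RES = [0x32, 0x1a, 0xb1, 0xb1, 0xb1, 0x32, 0x03, 0x8a]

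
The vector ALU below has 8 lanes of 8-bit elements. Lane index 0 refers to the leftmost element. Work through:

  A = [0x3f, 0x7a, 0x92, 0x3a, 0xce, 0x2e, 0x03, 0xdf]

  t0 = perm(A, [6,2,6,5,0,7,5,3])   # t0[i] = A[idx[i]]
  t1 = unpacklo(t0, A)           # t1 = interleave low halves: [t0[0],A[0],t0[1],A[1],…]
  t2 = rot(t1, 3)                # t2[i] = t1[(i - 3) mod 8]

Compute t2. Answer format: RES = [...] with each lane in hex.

RES = [0x92, 0x2e, 0x3a, 0x03, 0x3f, 0x92, 0x7a, 0x03]

→ t0 |03|92|03|2e|3f|df|2e|3a|
→ t1 |03|3f|92|7a|03|92|2e|3a|
→ t2 |92|2e|3a|03|3f|92|7a|03|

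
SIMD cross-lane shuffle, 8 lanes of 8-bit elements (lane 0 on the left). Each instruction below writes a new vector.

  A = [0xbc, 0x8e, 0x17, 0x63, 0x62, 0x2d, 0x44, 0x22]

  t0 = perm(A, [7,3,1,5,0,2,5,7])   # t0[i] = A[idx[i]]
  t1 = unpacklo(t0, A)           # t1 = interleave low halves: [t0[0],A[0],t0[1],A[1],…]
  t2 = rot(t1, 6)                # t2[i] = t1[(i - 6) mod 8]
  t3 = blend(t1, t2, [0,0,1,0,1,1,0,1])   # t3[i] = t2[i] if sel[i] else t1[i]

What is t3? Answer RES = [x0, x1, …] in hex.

  t0: 22 63 8e 2d bc 17 2d 22
  t1: 22 bc 63 8e 8e 17 2d 63
  t2: 63 8e 8e 17 2d 63 22 bc
  t3: 22 bc 8e 8e 2d 63 2d bc

RES = [0x22, 0xbc, 0x8e, 0x8e, 0x2d, 0x63, 0x2d, 0xbc]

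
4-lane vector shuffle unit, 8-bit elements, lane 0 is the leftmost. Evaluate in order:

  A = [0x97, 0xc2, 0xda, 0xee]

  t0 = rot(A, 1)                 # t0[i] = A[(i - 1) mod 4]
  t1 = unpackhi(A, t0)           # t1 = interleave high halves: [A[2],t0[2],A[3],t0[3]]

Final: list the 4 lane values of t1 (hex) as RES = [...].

  t0: ee 97 c2 da
  t1: da c2 ee da

RES = [0xda, 0xc2, 0xee, 0xda]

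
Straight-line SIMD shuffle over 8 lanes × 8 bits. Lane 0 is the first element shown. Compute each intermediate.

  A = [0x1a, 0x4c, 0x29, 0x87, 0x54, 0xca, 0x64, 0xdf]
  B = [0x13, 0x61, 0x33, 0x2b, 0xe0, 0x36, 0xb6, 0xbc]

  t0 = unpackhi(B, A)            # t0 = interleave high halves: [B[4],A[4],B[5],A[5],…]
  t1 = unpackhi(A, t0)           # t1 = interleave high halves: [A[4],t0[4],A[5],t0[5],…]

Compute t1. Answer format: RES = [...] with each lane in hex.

→ t0 |e0|54|36|ca|b6|64|bc|df|
→ t1 |54|b6|ca|64|64|bc|df|df|

RES = [ 0x54  0xb6  0xca  0x64  0x64  0xbc  0xdf  0xdf ]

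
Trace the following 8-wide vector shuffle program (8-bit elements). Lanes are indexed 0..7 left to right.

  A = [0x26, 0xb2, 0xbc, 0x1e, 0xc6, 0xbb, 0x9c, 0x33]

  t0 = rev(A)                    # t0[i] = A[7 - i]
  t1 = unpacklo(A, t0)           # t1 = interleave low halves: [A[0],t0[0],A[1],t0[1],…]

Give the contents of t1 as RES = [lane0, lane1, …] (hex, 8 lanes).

RES = [ 0x26  0x33  0xb2  0x9c  0xbc  0xbb  0x1e  0xc6 ]

  t0: 33 9c bb c6 1e bc b2 26
  t1: 26 33 b2 9c bc bb 1e c6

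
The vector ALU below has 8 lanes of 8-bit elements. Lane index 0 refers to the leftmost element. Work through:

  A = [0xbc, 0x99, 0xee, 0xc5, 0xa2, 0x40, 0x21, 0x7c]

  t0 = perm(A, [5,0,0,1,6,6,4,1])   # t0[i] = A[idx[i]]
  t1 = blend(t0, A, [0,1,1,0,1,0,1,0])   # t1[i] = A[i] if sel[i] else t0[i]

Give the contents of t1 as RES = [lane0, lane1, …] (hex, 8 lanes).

RES = [ 0x40  0x99  0xee  0x99  0xa2  0x21  0x21  0x99 ]

→ t0 |40|bc|bc|99|21|21|a2|99|
→ t1 |40|99|ee|99|a2|21|21|99|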